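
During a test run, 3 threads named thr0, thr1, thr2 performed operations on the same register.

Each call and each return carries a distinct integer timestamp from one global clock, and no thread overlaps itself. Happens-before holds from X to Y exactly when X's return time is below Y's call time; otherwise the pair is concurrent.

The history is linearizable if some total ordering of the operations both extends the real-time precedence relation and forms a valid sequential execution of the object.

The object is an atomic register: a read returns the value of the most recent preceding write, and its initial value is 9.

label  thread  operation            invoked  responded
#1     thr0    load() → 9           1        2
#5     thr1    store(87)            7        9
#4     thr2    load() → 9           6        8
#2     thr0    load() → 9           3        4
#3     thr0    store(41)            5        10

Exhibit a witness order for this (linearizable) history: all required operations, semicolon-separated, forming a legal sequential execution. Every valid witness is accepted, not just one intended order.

#1; #2; #4; #3; #5

1. #1 load() → 9, leaving value 9
2. #2 load() → 9, leaving value 9
3. #4 load() → 9, leaving value 9
4. #3 store(41), leaving value 41
5. #5 store(87), leaving value 87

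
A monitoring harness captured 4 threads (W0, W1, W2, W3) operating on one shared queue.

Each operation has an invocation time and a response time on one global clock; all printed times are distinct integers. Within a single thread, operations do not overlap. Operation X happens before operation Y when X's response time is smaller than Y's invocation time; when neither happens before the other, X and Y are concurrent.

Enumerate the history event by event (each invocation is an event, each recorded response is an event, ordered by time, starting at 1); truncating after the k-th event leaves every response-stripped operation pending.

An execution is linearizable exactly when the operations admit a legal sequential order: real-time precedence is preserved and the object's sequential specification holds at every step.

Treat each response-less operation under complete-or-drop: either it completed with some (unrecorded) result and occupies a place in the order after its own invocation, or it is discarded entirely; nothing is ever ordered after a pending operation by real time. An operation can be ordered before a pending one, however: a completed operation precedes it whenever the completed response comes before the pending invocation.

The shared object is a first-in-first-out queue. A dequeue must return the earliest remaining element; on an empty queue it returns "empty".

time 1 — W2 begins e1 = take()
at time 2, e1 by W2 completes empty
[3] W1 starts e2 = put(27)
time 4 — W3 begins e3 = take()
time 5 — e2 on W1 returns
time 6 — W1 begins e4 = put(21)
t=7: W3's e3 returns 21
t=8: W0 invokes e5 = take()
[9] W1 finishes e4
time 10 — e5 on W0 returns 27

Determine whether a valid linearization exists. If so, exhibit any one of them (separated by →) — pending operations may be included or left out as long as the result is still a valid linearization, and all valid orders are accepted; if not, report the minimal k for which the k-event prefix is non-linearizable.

the violation lands at event 7, e3's response at time 7: events 1..6 linearize, events 1..7 do not
3 completed operations, 2 real-time-consistent orders — every queue replay fails
no escape via the 1 pending operation (e4): every completion choice fails
take e1, e2, e3 (pending dropped): step 3 already fails, because e3 take() → 21 cannot occur there
take e1, e3, e2 (pending dropped): step 2 already fails, because e3 take() → 21 cannot occur there

not linearizable — minimal violating prefix: 7 events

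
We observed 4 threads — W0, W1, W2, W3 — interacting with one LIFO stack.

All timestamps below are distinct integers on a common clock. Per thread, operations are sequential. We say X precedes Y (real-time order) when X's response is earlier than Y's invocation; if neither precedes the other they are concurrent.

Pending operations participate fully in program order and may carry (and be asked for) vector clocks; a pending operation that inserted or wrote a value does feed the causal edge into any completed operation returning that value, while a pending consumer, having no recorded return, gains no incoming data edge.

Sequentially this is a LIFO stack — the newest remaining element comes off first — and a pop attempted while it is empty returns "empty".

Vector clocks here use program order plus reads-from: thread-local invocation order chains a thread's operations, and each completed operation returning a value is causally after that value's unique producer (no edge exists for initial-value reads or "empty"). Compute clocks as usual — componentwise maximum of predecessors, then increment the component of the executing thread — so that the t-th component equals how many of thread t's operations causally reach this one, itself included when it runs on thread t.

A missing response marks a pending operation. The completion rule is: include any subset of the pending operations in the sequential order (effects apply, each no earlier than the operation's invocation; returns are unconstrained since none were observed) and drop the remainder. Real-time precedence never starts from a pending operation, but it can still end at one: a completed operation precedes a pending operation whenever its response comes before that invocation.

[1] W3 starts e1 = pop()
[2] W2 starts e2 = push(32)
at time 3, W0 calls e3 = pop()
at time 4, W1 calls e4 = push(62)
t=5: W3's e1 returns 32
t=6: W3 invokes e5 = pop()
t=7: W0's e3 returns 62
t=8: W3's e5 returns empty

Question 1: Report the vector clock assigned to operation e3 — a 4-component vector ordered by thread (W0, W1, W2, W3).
(1, 1, 0, 0)

VC(e2, invoked at 2): no causal predecessors; +1 on W2 → (0, 0, 1, 0)
VC(e4, invoked at 4): no causal predecessors; +1 on W1 → (0, 1, 0, 0)
merge at e1 (invoked 1): VC(e2)=(0, 0, 1, 0), own-thread bump on W3 → (0, 0, 1, 1)
merge at e3 (invoked 3): VC(e4)=(0, 1, 0, 0), own-thread bump on W0 → (1, 1, 0, 0)
merge at e5 (invoked 6): VC(e1)=(0, 0, 1, 1), own-thread bump on W3 → (0, 0, 1, 2)
target: VC(e3) = (1, 1, 0, 0)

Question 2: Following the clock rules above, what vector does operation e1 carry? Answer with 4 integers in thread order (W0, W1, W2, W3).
(0, 0, 1, 1)

invoked at 2, e2 has no predecessors; its own W2 bump gives (0, 0, 1, 0)
invoked at 4, e4 has no predecessors; its own W1 bump gives (0, 1, 0, 0)
from VC(e2)=(0, 0, 1, 0), e1 (invoked 1) maxes components and bumps W3 → (0, 0, 1, 1)
from VC(e4)=(0, 1, 0, 0), e3 (invoked 3) maxes components and bumps W0 → (1, 1, 0, 0)
from VC(e1)=(0, 0, 1, 1), e5 (invoked 6) maxes components and bumps W3 → (0, 0, 1, 2)
target: VC(e1) = (0, 0, 1, 1)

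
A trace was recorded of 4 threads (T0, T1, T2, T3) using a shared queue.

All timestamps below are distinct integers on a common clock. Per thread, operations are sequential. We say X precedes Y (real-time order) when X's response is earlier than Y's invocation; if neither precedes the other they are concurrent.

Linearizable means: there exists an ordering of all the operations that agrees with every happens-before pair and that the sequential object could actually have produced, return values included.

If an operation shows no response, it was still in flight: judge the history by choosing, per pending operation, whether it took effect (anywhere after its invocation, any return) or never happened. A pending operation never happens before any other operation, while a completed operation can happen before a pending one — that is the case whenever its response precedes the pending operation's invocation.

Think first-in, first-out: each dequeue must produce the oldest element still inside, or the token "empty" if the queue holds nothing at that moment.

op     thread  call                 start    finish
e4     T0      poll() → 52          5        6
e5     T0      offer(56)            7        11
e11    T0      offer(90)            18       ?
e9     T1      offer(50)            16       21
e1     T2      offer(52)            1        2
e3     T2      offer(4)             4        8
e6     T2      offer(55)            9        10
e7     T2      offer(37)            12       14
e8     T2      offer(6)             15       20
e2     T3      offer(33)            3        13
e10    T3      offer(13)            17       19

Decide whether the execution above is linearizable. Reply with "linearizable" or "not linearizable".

linearizable

one valid linearization: e1, e2, e3, e4, e5, e6, e7, e8, e9, e10
after step 1 (e1 offer(52)): queue <52>
after step 2 (e2 offer(33)): queue <52,33>
after step 3 (e3 offer(4)): queue <52,33,4>
after step 4 (e4 poll() → 52): queue <33,4>
after step 5 (e5 offer(56)): queue <33,4,56>
after step 6 (e6 offer(55)): queue <33,4,56,55>
after step 7 (e7 offer(37)): queue <33,4,56,55,37>
after step 8 (e8 offer(6)): queue <33,4,56,55,37,6>
after step 9 (e9 offer(50)): queue <33,4,56,55,37,6,50>
after step 10 (e10 offer(13)): queue <33,4,56,55,37,6,50,13>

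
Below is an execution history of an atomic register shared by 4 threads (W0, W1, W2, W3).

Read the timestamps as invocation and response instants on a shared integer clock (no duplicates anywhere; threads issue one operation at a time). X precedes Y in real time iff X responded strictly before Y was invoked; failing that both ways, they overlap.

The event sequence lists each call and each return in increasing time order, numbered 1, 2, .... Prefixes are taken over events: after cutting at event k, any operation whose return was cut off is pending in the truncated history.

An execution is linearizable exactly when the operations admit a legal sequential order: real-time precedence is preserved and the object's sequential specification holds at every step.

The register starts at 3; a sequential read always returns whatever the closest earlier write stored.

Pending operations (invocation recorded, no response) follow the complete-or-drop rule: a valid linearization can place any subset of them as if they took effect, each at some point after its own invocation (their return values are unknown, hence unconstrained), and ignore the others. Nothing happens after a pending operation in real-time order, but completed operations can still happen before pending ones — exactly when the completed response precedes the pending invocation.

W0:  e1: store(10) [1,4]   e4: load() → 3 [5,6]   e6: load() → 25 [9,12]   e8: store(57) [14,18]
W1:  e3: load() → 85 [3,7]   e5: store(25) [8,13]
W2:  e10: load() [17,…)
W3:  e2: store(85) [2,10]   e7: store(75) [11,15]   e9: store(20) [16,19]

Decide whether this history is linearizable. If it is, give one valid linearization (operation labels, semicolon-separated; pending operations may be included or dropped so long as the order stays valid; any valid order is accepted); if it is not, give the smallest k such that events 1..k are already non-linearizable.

not linearizable — minimal violating prefix: 6 events

through event 5 a valid linearization exists; event 6 (e4 responding at time 6) ends that
the completed operations (2 total) allow one real-time order; the atomic register replay rejects it
no escape via the 2 pending operations (e2, e3): every completion choice fails
one such order, e1, e4 (pending dropped), breaks at step 2 where e4 load() → 3 is illegal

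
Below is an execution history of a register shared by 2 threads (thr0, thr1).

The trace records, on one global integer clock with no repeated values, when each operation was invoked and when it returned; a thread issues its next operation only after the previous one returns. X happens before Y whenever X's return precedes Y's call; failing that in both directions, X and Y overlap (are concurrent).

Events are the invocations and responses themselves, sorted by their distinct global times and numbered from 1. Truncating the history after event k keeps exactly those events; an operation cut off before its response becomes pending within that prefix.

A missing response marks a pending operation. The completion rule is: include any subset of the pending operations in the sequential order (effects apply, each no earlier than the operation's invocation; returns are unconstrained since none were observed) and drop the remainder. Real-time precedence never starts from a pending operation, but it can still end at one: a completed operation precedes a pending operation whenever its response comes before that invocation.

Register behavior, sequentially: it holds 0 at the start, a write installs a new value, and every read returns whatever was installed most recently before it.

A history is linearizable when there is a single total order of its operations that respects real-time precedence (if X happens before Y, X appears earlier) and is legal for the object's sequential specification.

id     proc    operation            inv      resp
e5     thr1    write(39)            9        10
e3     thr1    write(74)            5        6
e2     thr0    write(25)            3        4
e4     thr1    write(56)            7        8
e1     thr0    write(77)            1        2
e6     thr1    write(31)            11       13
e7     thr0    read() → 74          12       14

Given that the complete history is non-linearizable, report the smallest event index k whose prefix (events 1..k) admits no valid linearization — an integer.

14

a valid linearization of events 1..13 exists, for instance e1, e2, e3, e4, e5, e6:
after step 1 (e1 write(77)): value 77
after step 2 (e2 write(25)): value 25
after step 3 (e3 write(74)): value 74
after step 4 (e4 write(56)): value 56
after step 5 (e5 write(39)): value 39
after step 6 (e6 write(31)): value 31
once event 14 joins (e7's response, time 14), exhaustive search finds no witness
one such order, e1, e2, e3, e4, e5, e6, e7, breaks at step 7 where e7 read() → 74 is illegal
one such order, e1, e2, e3, e4, e5, e7, e6, breaks at step 6 where e7 read() → 74 is illegal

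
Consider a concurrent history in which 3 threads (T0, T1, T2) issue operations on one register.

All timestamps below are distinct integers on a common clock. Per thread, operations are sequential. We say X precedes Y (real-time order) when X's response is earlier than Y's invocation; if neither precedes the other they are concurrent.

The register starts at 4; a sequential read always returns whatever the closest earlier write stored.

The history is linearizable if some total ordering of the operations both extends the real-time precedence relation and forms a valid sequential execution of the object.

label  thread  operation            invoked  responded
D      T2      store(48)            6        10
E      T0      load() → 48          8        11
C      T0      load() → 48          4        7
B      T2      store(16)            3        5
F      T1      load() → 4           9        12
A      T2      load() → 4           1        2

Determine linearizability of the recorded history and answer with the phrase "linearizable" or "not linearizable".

events 1..11 are fine; event 12 — the response of F at time 12 — makes the prefix non-linearizable
every one of the 14 real-time-consistent orders over 6 completed register ops fails the sequential spec
one such order, A, B, C, D, E, F, breaks at step 3 where C load() → 48 is illegal
one such order, A, B, C, D, F, E, breaks at step 3 where C load() → 48 is illegal

not linearizable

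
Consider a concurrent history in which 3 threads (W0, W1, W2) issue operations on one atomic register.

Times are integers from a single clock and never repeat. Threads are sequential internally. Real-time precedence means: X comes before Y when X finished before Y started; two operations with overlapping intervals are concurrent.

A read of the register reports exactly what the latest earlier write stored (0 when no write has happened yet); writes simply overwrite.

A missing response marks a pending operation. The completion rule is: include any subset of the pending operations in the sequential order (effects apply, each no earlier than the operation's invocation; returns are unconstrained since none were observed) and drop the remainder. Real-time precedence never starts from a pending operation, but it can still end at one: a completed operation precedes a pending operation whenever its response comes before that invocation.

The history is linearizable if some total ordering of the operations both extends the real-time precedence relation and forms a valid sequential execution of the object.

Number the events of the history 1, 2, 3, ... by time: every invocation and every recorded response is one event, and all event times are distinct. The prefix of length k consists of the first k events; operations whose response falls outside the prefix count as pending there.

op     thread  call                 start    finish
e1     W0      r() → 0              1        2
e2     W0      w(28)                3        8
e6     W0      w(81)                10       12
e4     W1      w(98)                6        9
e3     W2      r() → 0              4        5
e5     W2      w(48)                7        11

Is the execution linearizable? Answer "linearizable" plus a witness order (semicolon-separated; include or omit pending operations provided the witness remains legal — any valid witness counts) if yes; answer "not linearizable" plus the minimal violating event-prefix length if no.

after step 1 (e1 r() → 0): value 0
after step 2 (e3 r() → 0): value 0
after step 3 (e2 w(28)): value 28
after step 4 (e4 w(98)): value 98
after step 5 (e5 w(48)): value 48
after step 6 (e6 w(81)): value 81

linearizable — witness: e1; e3; e2; e4; e5; e6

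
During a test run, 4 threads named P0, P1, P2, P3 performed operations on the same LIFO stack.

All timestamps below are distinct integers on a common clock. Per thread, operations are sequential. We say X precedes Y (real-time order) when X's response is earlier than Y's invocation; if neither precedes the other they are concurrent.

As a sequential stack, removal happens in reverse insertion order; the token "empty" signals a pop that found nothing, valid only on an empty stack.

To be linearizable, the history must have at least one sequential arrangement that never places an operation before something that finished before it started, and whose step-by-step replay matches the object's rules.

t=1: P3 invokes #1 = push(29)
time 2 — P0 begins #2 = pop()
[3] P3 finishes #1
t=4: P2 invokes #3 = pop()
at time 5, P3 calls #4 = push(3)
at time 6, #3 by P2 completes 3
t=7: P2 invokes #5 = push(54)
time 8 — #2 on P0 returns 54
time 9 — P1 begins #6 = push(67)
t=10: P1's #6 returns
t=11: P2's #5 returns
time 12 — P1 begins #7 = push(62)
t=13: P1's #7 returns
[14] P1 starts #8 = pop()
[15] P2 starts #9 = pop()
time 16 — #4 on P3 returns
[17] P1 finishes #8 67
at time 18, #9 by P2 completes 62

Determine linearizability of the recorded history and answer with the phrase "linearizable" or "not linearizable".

witness order: #1, #4, #3, #5, #2, #6, #7, #9, #8
1. #1 push(29), leaving stack <29>
2. #4 push(3), leaving stack <29,3>
3. #3 pop() → 3, leaving stack <29>
4. #5 push(54), leaving stack <29,54>
5. #2 pop() → 54, leaving stack <29>
6. #6 push(67), leaving stack <29,67>
7. #7 push(62), leaving stack <29,67,62>
8. #9 pop() → 62, leaving stack <29,67>
9. #8 pop() → 67, leaving stack <29>

linearizable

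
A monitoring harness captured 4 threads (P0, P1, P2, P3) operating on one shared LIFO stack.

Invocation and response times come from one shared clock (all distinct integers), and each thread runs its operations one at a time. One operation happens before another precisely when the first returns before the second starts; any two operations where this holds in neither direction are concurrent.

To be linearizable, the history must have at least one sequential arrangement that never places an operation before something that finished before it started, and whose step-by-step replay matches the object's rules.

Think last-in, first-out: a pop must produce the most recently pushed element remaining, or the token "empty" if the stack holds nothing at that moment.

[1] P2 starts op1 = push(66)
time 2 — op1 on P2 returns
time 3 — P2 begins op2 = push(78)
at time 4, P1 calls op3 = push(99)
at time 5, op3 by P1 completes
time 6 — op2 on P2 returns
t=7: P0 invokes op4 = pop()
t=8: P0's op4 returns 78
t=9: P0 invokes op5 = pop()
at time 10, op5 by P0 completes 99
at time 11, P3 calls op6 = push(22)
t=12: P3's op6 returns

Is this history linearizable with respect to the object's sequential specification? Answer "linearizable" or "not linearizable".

linearizable

one valid linearization: op1, op3, op2, op4, op5, op6
1. op1 push(66), leaving stack <66>
2. op3 push(99), leaving stack <66,99>
3. op2 push(78), leaving stack <66,99,78>
4. op4 pop() → 78, leaving stack <66,99>
5. op5 pop() → 99, leaving stack <66>
6. op6 push(22), leaving stack <66,22>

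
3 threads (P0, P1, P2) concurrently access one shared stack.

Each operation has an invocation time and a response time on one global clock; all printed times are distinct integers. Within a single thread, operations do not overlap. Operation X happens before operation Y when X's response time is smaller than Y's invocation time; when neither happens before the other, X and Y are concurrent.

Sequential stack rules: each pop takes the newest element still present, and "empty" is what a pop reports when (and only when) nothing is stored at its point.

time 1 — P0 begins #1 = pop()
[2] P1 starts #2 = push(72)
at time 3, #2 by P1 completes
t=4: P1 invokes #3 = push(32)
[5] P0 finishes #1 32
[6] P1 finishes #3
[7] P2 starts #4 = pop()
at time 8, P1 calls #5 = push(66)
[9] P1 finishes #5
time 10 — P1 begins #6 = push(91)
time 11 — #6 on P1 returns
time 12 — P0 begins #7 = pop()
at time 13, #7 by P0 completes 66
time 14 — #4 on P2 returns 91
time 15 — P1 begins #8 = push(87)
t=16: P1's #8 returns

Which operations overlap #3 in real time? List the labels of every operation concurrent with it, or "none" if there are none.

#3 runs from 4 to 6; window-overlapping ops are concurrent
#1 [1,5]: concurrent
#2 [2,3]: before
#4 [7,14]: after
#5 [8,9]: after
#6 [10,11]: after
#7 [12,13]: after
#8 [15,16]: after

#1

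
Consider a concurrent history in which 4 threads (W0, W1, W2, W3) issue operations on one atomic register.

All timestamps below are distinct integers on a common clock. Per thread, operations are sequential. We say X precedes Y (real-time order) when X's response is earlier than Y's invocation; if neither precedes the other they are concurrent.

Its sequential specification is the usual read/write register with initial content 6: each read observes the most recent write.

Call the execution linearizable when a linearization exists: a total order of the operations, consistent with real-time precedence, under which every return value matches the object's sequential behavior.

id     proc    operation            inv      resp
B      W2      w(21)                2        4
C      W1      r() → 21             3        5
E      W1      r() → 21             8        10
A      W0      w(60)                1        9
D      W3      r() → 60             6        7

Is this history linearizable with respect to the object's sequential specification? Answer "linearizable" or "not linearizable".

not linearizable

prefix check: 1..9 passes, 1..10 fails once E's time-10 response joins
10 orders of the 5 completed atomic register ops respect real time; none is legal
sample order A, B, C, D, E stalls at step 4 — D r() → 60 has no legal effect
sample order A, C, B, D, E stalls at step 2 — C r() → 21 has no legal effect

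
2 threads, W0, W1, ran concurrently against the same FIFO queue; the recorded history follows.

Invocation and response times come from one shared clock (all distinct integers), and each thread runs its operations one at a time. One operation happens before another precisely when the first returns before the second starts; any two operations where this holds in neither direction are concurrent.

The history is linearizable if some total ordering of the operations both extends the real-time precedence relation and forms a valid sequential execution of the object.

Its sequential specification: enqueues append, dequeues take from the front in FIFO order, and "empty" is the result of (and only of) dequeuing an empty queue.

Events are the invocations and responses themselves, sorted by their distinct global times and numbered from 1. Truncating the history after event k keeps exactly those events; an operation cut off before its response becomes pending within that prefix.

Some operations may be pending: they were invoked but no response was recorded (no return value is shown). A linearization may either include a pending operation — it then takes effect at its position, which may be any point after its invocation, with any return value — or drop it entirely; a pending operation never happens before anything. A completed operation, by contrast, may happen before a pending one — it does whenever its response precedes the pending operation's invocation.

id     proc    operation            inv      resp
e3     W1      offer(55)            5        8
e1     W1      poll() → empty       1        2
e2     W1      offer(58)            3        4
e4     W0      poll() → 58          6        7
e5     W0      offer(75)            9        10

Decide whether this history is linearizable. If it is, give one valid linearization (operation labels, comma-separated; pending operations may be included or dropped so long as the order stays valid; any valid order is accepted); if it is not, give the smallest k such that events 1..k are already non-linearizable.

linearizable — witness: e1, e2, e3, e4, e5

step 1: e1 poll() → empty — queue <>
step 2: e2 offer(58) — queue <58>
step 3: e3 offer(55) — queue <58,55>
step 4: e4 poll() → 58 — queue <55>
step 5: e5 offer(75) — queue <55,75>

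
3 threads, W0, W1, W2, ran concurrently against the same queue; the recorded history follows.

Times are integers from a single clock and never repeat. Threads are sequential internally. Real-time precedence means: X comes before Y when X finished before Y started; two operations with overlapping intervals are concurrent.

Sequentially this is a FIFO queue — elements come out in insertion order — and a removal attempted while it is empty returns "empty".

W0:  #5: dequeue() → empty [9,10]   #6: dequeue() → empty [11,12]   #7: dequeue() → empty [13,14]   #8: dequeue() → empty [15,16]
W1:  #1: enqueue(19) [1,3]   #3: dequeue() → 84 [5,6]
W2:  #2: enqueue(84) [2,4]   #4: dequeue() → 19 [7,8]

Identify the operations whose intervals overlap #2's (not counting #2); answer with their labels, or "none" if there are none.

#2 spans [2,4]: anything still running between times 2 and 4 counts as concurrent
#1 [1,3]: concurrent
#3 [5,6]: after
#4 [7,8]: after
#5 [9,10]: after
#6 [11,12]: after
#7 [13,14]: after
#8 [15,16]: after

#1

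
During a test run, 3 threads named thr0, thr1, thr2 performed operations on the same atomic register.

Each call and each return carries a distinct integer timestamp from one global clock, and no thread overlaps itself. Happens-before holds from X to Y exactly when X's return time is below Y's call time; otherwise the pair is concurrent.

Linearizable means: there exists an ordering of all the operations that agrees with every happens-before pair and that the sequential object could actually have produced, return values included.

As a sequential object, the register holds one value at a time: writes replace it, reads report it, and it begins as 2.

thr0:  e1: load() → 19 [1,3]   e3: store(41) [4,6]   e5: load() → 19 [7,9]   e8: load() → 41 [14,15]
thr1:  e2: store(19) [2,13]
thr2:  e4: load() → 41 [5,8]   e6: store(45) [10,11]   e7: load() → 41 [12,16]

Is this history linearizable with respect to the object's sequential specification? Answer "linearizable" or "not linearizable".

not linearizable

cut after 8 events: linearizable; cut after 9 events (e5 responds, time 9): not linearizable
every one of the 3 real-time-consistent orders over 4 completed atomic register ops fails the sequential spec
include/drop combinations of the 1 pending operation (e2) were all tried; none helps
for example e1, e3, e4, e5 (pending dropped) fails at step 1: e1 load() → 19 is not legal there
for example e1, e3, e5, e4 (pending dropped) fails at step 1: e1 load() → 19 is not legal there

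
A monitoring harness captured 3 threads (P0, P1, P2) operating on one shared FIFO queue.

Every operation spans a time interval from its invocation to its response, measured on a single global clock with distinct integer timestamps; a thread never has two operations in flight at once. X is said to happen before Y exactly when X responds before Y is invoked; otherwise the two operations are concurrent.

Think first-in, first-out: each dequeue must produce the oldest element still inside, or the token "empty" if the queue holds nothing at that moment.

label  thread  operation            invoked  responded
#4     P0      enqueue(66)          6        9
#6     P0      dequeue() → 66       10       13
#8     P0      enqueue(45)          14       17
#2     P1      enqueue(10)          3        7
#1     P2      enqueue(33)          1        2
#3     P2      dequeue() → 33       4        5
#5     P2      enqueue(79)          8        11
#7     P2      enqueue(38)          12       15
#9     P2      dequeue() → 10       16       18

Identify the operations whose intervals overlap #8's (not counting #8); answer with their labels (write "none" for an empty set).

#7, #9

#8 spans [14,17]: anything still running between times 14 and 17 counts as concurrent
#1 [1,2]: before
#2 [3,7]: before
#3 [4,5]: before
#4 [6,9]: before
#5 [8,11]: before
#6 [10,13]: before
#7 [12,15]: concurrent
#9 [16,18]: concurrent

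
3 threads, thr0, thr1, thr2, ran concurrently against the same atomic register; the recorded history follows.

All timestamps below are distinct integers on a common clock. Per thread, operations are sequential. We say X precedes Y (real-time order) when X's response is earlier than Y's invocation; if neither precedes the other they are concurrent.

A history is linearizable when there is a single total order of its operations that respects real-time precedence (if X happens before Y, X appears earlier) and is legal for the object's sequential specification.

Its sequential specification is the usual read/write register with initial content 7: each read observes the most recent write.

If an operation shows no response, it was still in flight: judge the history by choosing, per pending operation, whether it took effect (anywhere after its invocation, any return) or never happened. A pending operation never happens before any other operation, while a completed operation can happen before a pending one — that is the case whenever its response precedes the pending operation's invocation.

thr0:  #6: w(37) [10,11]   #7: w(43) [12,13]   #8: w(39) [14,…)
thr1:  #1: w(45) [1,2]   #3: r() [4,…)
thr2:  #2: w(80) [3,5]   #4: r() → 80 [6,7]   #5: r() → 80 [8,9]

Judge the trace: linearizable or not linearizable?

linearizable

a witness: #1, #2, #3, #4, #5, #6, #7
after step 1 (#1 w(45)): value 45
after step 2 (#2 w(80)): value 80
after step 3 (#3 r() (pending, included)): value 80
after step 4 (#4 r() → 80): value 80
after step 5 (#5 r() → 80): value 80
after step 6 (#6 w(37)): value 37
after step 7 (#7 w(43)): value 43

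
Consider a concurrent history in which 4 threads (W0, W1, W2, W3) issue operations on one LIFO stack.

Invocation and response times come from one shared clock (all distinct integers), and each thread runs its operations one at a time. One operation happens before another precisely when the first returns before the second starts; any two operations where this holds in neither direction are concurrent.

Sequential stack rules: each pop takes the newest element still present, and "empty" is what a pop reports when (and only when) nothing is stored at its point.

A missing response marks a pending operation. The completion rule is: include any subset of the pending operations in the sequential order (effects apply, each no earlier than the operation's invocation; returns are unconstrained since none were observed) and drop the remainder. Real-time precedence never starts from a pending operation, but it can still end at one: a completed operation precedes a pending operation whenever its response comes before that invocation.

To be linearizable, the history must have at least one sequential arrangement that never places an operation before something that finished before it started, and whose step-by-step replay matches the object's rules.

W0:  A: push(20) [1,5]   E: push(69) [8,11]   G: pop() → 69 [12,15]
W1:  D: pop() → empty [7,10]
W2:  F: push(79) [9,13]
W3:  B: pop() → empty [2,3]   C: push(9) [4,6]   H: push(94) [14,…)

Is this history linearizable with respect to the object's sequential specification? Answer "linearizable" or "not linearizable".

cut after 9 events: linearizable; cut after 10 events (D responds, time 10): not linearizable
all 3 real-time-respecting orders fail — 4 completed LIFO stack operations, no legal replay
include/drop combinations of the 2 pending operations (E, F) were all tried; none helps
for example A, B, C, D (pending dropped) fails at step 2: B pop() → empty is not legal there
for example B, A, C, D (pending dropped) fails at step 4: D pop() → empty is not legal there

not linearizable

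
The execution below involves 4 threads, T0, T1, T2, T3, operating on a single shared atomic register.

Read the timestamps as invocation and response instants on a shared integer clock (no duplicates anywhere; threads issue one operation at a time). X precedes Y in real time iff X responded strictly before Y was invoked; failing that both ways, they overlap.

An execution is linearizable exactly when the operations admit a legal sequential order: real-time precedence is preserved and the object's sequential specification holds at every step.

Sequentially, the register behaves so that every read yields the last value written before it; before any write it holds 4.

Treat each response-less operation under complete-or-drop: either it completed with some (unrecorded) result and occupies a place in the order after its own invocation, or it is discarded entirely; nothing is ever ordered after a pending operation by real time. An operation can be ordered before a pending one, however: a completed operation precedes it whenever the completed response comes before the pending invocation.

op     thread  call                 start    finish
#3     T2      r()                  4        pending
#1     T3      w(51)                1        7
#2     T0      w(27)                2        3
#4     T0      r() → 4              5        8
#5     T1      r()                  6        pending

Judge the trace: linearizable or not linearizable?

not linearizable

events 1..7 are fine; event 8 — the response of #4 at time 8 — makes the prefix non-linearizable
checked exhaustively: 3 real-time-consistent orders of 3 completed operations, zero legal atomic register replays
no escape via the 2 pending operations (#3, #5): every completion choice fails
e.g. #1, #2, #4 (pending dropped): illegal at step 3, since #4 r() → 4 cannot apply there
e.g. #2, #1, #4 (pending dropped): illegal at step 3, since #4 r() → 4 cannot apply there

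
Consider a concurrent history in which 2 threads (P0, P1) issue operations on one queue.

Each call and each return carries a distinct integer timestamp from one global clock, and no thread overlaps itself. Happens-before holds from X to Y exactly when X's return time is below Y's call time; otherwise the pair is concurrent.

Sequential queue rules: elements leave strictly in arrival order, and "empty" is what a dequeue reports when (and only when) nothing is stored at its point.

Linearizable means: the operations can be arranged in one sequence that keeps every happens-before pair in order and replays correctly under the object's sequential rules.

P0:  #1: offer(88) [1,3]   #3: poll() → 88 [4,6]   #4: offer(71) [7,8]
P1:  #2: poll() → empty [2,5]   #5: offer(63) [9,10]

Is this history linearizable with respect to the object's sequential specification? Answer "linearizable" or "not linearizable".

a witness: #1, #3, #2, #4, #5
after step 1 (#1 offer(88)): queue <88>
after step 2 (#3 poll() → 88): queue <>
after step 3 (#2 poll() → empty): queue <>
after step 4 (#4 offer(71)): queue <71>
after step 5 (#5 offer(63)): queue <71,63>

linearizable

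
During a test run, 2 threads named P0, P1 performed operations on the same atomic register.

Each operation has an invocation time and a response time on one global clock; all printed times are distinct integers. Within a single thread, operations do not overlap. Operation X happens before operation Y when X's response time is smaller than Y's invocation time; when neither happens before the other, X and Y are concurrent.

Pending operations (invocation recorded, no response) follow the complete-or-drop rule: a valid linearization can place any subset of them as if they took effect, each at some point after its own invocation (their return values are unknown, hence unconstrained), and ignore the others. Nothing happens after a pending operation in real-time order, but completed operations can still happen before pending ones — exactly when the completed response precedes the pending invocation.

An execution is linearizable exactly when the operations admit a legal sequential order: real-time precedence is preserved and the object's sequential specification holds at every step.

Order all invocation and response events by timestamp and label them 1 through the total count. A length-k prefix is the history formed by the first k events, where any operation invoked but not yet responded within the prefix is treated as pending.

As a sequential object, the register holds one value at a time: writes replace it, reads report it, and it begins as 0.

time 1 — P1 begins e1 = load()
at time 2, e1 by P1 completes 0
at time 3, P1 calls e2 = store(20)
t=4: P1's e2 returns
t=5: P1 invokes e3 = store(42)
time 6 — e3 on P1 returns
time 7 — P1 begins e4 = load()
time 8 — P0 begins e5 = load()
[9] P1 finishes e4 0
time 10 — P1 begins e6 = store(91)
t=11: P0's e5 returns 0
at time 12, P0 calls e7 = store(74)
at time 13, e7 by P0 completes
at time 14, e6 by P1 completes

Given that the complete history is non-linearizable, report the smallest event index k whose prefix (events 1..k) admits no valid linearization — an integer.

9

events 1..8 are linearizable; a witness order is e1, e2, e3:
step 1: e1 load() → 0 — value 0
step 2: e2 store(20) — value 20
step 3: e3 store(42) — value 42
adding event 9 (e4 responds at 9) leaves no legal real-time order
no escape via the 1 pending operation (e5): every completion choice fails
sample order e1, e2, e3, e4 (pending dropped) stalls at step 4 — e4 load() → 0 has no legal effect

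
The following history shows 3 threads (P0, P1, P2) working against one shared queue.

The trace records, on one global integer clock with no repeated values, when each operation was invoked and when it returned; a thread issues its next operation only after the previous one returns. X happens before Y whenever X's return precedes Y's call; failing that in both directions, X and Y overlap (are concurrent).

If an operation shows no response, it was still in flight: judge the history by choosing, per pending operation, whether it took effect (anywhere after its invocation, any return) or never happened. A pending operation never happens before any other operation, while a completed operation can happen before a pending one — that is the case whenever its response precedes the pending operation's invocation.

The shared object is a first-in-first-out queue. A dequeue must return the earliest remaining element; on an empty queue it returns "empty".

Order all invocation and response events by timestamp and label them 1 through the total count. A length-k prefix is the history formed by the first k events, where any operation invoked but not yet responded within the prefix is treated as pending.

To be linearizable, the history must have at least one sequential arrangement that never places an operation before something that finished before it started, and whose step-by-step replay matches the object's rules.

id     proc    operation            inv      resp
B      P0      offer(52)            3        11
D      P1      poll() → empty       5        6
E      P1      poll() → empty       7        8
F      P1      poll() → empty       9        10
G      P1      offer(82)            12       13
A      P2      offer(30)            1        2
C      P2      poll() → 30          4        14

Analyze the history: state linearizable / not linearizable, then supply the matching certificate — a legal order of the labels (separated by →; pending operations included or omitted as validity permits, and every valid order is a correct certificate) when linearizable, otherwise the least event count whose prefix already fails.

linearizable — witness: A → C → D → E → F → B → G

after step 1 (A offer(30)): queue <30>
after step 2 (C poll() → 30): queue <>
after step 3 (D poll() → empty): queue <>
after step 4 (E poll() → empty): queue <>
after step 5 (F poll() → empty): queue <>
after step 6 (B offer(52)): queue <52>
after step 7 (G offer(82)): queue <52,82>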